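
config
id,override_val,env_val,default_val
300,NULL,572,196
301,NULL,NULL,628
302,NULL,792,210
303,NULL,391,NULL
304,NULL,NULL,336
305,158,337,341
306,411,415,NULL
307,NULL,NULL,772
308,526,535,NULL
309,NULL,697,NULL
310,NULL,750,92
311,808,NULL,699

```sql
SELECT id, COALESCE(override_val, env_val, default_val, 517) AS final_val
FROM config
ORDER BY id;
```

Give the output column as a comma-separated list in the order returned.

572, 628, 792, 391, 336, 158, 411, 772, 526, 697, 750, 808

id=300: override_val=NULL, env_val=572 → 572
id=301: override_val=NULL, env_val=NULL, default_val=628 → 628
id=302: override_val=NULL, env_val=792 → 792
id=303: override_val=NULL, env_val=391 → 391
id=304: override_val=NULL, env_val=NULL, default_val=336 → 336
id=305: override_val=158 → 158
id=306: override_val=411 → 411
id=307: override_val=NULL, env_val=NULL, default_val=772 → 772
id=308: override_val=526 → 526
id=309: override_val=NULL, env_val=697 → 697
id=310: override_val=NULL, env_val=750 → 750
id=311: override_val=808 → 808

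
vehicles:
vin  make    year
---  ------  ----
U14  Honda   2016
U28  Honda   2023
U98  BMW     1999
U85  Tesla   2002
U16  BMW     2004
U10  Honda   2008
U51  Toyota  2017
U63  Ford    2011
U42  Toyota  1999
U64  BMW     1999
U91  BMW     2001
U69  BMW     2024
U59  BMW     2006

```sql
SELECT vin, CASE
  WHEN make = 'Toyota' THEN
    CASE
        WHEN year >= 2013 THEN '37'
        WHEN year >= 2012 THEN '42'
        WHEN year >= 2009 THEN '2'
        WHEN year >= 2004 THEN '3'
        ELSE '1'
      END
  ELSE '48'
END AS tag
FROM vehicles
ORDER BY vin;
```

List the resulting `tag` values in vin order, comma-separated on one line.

vin=U10: make='Honda' → outer ELSE → 48
vin=U14: make='Honda' → outer ELSE → 48
vin=U16: make='BMW' → outer ELSE → 48
vin=U28: make='Honda' → outer ELSE → 48
vin=U42: make='Toyota' → inner[ELSE] → 1
vin=U51: make='Toyota' → inner[year >= 2013] → 37
vin=U59: make='BMW' → outer ELSE → 48
vin=U63: make='Ford' → outer ELSE → 48
vin=U64: make='BMW' → outer ELSE → 48
vin=U69: make='BMW' → outer ELSE → 48
vin=U85: make='Tesla' → outer ELSE → 48
vin=U91: make='BMW' → outer ELSE → 48
vin=U98: make='BMW' → outer ELSE → 48

48, 48, 48, 48, 1, 37, 48, 48, 48, 48, 48, 48, 48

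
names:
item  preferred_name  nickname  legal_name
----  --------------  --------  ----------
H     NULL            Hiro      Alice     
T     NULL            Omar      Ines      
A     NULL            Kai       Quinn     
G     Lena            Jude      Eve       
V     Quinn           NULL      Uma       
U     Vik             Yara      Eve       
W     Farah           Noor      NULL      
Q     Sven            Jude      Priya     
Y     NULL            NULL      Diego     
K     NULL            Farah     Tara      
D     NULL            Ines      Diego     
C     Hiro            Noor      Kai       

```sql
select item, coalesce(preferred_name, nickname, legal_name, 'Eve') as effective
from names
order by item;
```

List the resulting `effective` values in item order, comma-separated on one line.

item=A: preferred_name=NULL, nickname=Kai → Kai
item=C: preferred_name=Hiro → Hiro
item=D: preferred_name=NULL, nickname=Ines → Ines
item=G: preferred_name=Lena → Lena
item=H: preferred_name=NULL, nickname=Hiro → Hiro
item=K: preferred_name=NULL, nickname=Farah → Farah
item=Q: preferred_name=Sven → Sven
item=T: preferred_name=NULL, nickname=Omar → Omar
item=U: preferred_name=Vik → Vik
item=V: preferred_name=Quinn → Quinn
item=W: preferred_name=Farah → Farah
item=Y: preferred_name=NULL, nickname=NULL, legal_name=Diego → Diego

Kai, Hiro, Ines, Lena, Hiro, Farah, Sven, Omar, Vik, Quinn, Farah, Diego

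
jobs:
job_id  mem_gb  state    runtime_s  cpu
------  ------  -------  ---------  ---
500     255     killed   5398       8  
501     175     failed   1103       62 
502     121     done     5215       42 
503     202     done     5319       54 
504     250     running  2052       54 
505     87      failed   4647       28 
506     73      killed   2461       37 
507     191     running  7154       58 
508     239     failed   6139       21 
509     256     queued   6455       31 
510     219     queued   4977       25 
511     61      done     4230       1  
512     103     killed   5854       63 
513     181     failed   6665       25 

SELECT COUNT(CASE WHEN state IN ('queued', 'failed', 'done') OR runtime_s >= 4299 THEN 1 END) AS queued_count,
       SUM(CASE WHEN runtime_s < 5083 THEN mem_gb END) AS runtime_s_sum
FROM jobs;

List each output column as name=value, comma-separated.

queued_count=12, runtime_s_sum=865

[queued_count: state IN ('queued', 'failed', 'done') OR runtime_s >= 4299]
job_id=500: ✓ → 1
job_id=501: ✓ → 1
job_id=502: ✓ → 1
job_id=503: ✓ → 1
job_id=504: ✗
job_id=505: ✓ → 1
job_id=506: ✗
job_id=507: ✓ → 1
job_id=508: ✓ → 1
job_id=509: ✓ → 1
job_id=510: ✓ → 1
job_id=511: ✓ → 1
job_id=512: ✓ → 1
job_id=513: ✓ → 1
queued_count = COUNT(1, 1, 1, 1, 1, 1, 1, 1, 1, 1, 1, 1) = 12
—
[runtime_s_sum: runtime_s < 5083]
job_id=500: ✗
job_id=501: ✓ → 175
job_id=502: ✗
job_id=503: ✗
job_id=504: ✓ → 250
job_id=505: ✓ → 87
job_id=506: ✓ → 73
job_id=507: ✗
job_id=508: ✗
job_id=509: ✗
job_id=510: ✓ → 219
job_id=511: ✓ → 61
job_id=512: ✗
job_id=513: ✗
runtime_s_sum = 175 + 250 + 87 + 73 + 219 + 61 = 865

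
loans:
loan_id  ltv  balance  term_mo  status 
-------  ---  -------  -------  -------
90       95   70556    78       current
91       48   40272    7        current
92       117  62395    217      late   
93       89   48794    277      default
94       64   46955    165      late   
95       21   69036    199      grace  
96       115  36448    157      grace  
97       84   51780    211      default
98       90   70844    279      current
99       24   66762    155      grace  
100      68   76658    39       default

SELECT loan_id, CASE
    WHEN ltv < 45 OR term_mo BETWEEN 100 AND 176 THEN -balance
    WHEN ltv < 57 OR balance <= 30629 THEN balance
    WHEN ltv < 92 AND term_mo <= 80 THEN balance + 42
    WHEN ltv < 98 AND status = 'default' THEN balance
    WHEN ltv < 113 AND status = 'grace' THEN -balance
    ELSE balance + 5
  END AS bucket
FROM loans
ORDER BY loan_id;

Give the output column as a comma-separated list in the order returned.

loan_id=90: ELSE → 70561
loan_id=91: ltv < 57 OR balance <= 30629 → 40272
loan_id=92: ELSE → 62400
loan_id=93: ltv < 98 AND status = 'default' → 48794
loan_id=94: ltv < 45 OR term_mo BETWEEN 100 AND 176 → -46955
loan_id=95: ltv < 45 OR term_mo BETWEEN 100 AND 176 → -69036
loan_id=96: ltv < 45 OR term_mo BETWEEN 100 AND 176 → -36448
loan_id=97: ltv < 98 AND status = 'default' → 51780
loan_id=98: ELSE → 70849
loan_id=99: ltv < 45 OR term_mo BETWEEN 100 AND 176 → -66762
loan_id=100: ltv < 92 AND term_mo <= 80 → 76700

70561, 40272, 62400, 48794, -46955, -69036, -36448, 51780, 70849, -66762, 76700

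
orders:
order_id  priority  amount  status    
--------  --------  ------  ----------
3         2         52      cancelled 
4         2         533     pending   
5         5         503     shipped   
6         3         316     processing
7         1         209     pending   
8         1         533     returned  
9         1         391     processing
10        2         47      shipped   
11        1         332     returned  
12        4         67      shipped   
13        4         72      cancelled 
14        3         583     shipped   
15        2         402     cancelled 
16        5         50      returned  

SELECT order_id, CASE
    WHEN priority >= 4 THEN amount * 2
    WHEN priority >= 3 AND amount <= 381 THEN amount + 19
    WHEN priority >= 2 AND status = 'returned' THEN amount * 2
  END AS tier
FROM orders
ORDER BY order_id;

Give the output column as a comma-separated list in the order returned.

NULL, NULL, 1006, 335, NULL, NULL, NULL, NULL, NULL, 134, 144, NULL, NULL, 100

order_id=3: (no match → NULL) → NULL
order_id=4: (no match → NULL) → NULL
order_id=5: priority >= 4 → 1006
order_id=6: priority >= 3 AND amount <= 381 → 335
order_id=7: (no match → NULL) → NULL
order_id=8: (no match → NULL) → NULL
order_id=9: (no match → NULL) → NULL
order_id=10: (no match → NULL) → NULL
order_id=11: (no match → NULL) → NULL
order_id=12: priority >= 4 → 134
order_id=13: priority >= 4 → 144
order_id=14: (no match → NULL) → NULL
order_id=15: (no match → NULL) → NULL
order_id=16: priority >= 4 → 100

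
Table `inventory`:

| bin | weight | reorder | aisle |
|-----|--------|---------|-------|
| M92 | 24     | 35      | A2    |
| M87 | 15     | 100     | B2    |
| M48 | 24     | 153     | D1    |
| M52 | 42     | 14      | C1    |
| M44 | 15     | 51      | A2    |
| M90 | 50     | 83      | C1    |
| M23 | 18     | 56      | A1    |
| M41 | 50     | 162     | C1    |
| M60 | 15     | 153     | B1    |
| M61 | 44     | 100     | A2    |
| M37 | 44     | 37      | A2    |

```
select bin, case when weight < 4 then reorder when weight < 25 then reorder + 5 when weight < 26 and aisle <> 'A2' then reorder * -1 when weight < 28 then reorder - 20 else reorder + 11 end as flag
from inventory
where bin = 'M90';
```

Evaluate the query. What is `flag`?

bin = M90: weight=50, reorder=83, aisle=C1.
weight < 4 → false
weight < 25 → false
weight < 26 and aisle <> 'A2' → false
weight < 28 → false
No prior WHEN matched → ELSE → 94

94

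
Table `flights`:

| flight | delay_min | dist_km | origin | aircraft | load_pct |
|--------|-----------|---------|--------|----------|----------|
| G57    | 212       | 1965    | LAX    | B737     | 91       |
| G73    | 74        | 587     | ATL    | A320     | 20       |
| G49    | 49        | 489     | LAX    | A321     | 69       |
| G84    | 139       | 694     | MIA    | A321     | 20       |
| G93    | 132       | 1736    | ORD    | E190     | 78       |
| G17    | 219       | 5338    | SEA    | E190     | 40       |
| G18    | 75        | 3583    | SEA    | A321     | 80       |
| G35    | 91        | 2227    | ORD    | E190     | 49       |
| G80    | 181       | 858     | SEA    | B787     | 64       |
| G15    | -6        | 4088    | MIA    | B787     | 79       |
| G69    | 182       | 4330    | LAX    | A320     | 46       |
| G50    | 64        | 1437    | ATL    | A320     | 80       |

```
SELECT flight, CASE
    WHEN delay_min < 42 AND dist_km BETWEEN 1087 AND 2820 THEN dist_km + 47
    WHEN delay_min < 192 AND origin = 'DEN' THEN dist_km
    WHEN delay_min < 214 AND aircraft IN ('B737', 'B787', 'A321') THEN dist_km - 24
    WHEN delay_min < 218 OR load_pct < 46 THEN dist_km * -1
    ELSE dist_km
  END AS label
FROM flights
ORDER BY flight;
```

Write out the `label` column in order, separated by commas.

flight=G15: delay_min < 214 AND aircraft IN ('B737', 'B787', 'A321') → 4064
flight=G17: delay_min < 218 OR load_pct < 46 → -5338
flight=G18: delay_min < 214 AND aircraft IN ('B737', 'B787', 'A321') → 3559
flight=G35: delay_min < 218 OR load_pct < 46 → -2227
flight=G49: delay_min < 214 AND aircraft IN ('B737', 'B787', 'A321') → 465
flight=G50: delay_min < 218 OR load_pct < 46 → -1437
flight=G57: delay_min < 214 AND aircraft IN ('B737', 'B787', 'A321') → 1941
flight=G69: delay_min < 218 OR load_pct < 46 → -4330
flight=G73: delay_min < 218 OR load_pct < 46 → -587
flight=G80: delay_min < 214 AND aircraft IN ('B737', 'B787', 'A321') → 834
flight=G84: delay_min < 214 AND aircraft IN ('B737', 'B787', 'A321') → 670
flight=G93: delay_min < 218 OR load_pct < 46 → -1736

4064, -5338, 3559, -2227, 465, -1437, 1941, -4330, -587, 834, 670, -1736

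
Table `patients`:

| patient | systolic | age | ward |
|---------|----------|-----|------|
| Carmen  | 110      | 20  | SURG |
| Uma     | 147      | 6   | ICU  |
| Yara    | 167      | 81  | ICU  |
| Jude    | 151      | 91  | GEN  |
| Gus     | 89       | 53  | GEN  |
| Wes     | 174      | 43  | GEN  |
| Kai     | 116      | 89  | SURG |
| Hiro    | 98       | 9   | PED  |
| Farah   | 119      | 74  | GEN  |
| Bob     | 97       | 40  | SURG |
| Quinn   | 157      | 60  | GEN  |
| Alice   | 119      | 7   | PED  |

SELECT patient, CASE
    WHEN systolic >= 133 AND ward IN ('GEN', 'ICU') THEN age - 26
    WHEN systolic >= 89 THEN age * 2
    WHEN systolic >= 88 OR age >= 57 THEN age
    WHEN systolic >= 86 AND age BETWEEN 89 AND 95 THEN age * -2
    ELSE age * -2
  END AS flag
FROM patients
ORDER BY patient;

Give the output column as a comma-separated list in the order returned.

14, 80, 40, 148, 106, 18, 65, 178, 34, -20, 17, 55

patient=Alice: systolic >= 89 → 14
patient=Bob: systolic >= 89 → 80
patient=Carmen: systolic >= 89 → 40
patient=Farah: systolic >= 89 → 148
patient=Gus: systolic >= 89 → 106
patient=Hiro: systolic >= 89 → 18
patient=Jude: systolic >= 133 AND ward IN ('GEN', 'ICU') → 65
patient=Kai: systolic >= 89 → 178
patient=Quinn: systolic >= 133 AND ward IN ('GEN', 'ICU') → 34
patient=Uma: systolic >= 133 AND ward IN ('GEN', 'ICU') → -20
patient=Wes: systolic >= 133 AND ward IN ('GEN', 'ICU') → 17
patient=Yara: systolic >= 133 AND ward IN ('GEN', 'ICU') → 55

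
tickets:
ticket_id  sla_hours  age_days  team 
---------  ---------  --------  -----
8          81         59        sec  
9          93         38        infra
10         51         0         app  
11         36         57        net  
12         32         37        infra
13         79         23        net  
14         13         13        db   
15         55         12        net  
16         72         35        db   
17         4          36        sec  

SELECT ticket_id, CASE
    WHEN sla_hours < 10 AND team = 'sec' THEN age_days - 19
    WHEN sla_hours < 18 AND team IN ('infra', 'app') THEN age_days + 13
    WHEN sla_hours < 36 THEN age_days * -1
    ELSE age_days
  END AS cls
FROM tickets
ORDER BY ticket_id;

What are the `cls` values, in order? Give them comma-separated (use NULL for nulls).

ticket_id=8: ELSE → 59
ticket_id=9: ELSE → 38
ticket_id=10: ELSE → 0
ticket_id=11: ELSE → 57
ticket_id=12: sla_hours < 36 → -37
ticket_id=13: ELSE → 23
ticket_id=14: sla_hours < 36 → -13
ticket_id=15: ELSE → 12
ticket_id=16: ELSE → 35
ticket_id=17: sla_hours < 10 AND team = 'sec' → 17

59, 38, 0, 57, -37, 23, -13, 12, 35, 17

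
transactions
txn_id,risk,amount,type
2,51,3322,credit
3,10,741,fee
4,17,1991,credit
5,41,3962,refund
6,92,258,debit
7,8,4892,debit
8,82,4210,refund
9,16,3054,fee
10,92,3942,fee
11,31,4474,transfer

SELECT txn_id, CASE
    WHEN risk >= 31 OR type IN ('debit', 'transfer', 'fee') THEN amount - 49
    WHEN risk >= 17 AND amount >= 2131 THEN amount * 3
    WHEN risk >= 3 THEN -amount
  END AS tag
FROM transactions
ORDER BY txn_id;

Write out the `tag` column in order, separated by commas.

3273, 692, -1991, 3913, 209, 4843, 4161, 3005, 3893, 4425

txn_id=2: risk >= 31 OR type IN ('debit', 'transfer', 'fee') → 3273
txn_id=3: risk >= 31 OR type IN ('debit', 'transfer', 'fee') → 692
txn_id=4: risk >= 3 → -1991
txn_id=5: risk >= 31 OR type IN ('debit', 'transfer', 'fee') → 3913
txn_id=6: risk >= 31 OR type IN ('debit', 'transfer', 'fee') → 209
txn_id=7: risk >= 31 OR type IN ('debit', 'transfer', 'fee') → 4843
txn_id=8: risk >= 31 OR type IN ('debit', 'transfer', 'fee') → 4161
txn_id=9: risk >= 31 OR type IN ('debit', 'transfer', 'fee') → 3005
txn_id=10: risk >= 31 OR type IN ('debit', 'transfer', 'fee') → 3893
txn_id=11: risk >= 31 OR type IN ('debit', 'transfer', 'fee') → 4425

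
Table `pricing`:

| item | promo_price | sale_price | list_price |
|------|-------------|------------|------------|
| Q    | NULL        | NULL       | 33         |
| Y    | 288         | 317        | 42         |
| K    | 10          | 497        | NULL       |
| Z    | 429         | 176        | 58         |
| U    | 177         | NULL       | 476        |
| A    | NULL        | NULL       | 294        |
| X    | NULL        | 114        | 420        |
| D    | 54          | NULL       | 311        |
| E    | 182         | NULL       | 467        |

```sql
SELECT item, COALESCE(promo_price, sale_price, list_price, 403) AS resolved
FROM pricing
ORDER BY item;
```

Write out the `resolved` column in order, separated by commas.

item=A: promo_price=NULL, sale_price=NULL, list_price=294 → 294
item=D: promo_price=54 → 54
item=E: promo_price=182 → 182
item=K: promo_price=10 → 10
item=Q: promo_price=NULL, sale_price=NULL, list_price=33 → 33
item=U: promo_price=177 → 177
item=X: promo_price=NULL, sale_price=114 → 114
item=Y: promo_price=288 → 288
item=Z: promo_price=429 → 429

294, 54, 182, 10, 33, 177, 114, 288, 429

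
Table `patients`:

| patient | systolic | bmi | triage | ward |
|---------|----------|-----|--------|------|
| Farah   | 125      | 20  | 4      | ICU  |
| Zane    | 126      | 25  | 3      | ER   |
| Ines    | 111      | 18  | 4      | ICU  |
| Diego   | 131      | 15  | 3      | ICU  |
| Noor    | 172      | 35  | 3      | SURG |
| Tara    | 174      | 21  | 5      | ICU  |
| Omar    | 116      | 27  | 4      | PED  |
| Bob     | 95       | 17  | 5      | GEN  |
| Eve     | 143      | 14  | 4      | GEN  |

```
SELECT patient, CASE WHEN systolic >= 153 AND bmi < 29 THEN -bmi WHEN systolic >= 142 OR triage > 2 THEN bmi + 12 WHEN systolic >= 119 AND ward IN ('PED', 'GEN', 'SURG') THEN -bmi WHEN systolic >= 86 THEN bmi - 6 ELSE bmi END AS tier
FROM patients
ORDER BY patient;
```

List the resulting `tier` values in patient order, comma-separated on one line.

patient=Bob: systolic >= 142 OR triage > 2 → 29
patient=Diego: systolic >= 142 OR triage > 2 → 27
patient=Eve: systolic >= 142 OR triage > 2 → 26
patient=Farah: systolic >= 142 OR triage > 2 → 32
patient=Ines: systolic >= 142 OR triage > 2 → 30
patient=Noor: systolic >= 142 OR triage > 2 → 47
patient=Omar: systolic >= 142 OR triage > 2 → 39
patient=Tara: systolic >= 153 AND bmi < 29 → -21
patient=Zane: systolic >= 142 OR triage > 2 → 37

29, 27, 26, 32, 30, 47, 39, -21, 37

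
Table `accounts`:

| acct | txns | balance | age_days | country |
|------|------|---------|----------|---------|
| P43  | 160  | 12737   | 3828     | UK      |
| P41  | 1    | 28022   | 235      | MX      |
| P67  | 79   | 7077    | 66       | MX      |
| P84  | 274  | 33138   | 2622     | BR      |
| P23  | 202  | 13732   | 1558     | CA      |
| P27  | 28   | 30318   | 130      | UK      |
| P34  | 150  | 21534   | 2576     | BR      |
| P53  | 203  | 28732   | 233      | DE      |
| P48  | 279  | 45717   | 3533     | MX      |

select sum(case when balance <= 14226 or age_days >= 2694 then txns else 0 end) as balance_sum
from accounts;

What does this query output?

720

acct=P43: ✓ → 160
acct=P41: ✗
acct=P67: ✓ → 79
acct=P84: ✗
acct=P23: ✓ → 202
acct=P27: ✗
acct=P34: ✗
acct=P53: ✗
acct=P48: ✓ → 279
balance_sum = 160 + 79 + 202 + 279 = 720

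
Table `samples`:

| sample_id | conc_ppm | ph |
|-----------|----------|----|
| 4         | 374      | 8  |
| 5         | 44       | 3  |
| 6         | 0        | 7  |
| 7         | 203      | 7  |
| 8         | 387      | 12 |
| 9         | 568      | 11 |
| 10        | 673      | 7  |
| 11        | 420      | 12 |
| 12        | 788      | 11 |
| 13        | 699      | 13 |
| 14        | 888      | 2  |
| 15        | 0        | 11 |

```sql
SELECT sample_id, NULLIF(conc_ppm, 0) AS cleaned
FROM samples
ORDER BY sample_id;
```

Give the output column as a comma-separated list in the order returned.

sample_id=4: conc_ppm=374 vs 0: differ → 374
sample_id=5: conc_ppm=44 vs 0: differ → 44
sample_id=6: conc_ppm=0 vs 0: equal → NULL
sample_id=7: conc_ppm=203 vs 0: differ → 203
sample_id=8: conc_ppm=387 vs 0: differ → 387
sample_id=9: conc_ppm=568 vs 0: differ → 568
sample_id=10: conc_ppm=673 vs 0: differ → 673
sample_id=11: conc_ppm=420 vs 0: differ → 420
sample_id=12: conc_ppm=788 vs 0: differ → 788
sample_id=13: conc_ppm=699 vs 0: differ → 699
sample_id=14: conc_ppm=888 vs 0: differ → 888
sample_id=15: conc_ppm=0 vs 0: equal → NULL

374, 44, NULL, 203, 387, 568, 673, 420, 788, 699, 888, NULL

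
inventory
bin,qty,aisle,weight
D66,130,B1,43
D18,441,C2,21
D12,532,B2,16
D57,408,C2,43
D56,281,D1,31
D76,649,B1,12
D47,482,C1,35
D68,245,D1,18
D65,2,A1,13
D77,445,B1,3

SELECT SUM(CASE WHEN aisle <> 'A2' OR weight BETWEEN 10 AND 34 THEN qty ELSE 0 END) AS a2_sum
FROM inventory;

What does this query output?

3615

bin=D66: ✓ → 130
bin=D18: ✓ → 441
bin=D12: ✓ → 532
bin=D57: ✓ → 408
bin=D56: ✓ → 281
bin=D76: ✓ → 649
bin=D47: ✓ → 482
bin=D68: ✓ → 245
bin=D65: ✓ → 2
bin=D77: ✓ → 445
a2_sum = 130 + 441 + 532 + 408 + 281 + 649 + 482 + 245 + 2 + 445 = 3615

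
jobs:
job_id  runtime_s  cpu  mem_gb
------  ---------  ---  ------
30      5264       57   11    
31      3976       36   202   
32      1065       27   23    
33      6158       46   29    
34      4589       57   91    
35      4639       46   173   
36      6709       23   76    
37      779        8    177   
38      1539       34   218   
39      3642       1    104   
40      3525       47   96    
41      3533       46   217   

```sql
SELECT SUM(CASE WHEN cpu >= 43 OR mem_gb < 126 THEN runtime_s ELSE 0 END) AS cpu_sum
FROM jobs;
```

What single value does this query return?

39124

job_id=30: ✓ → 5264
job_id=31: ✗
job_id=32: ✓ → 1065
job_id=33: ✓ → 6158
job_id=34: ✓ → 4589
job_id=35: ✓ → 4639
job_id=36: ✓ → 6709
job_id=37: ✗
job_id=38: ✗
job_id=39: ✓ → 3642
job_id=40: ✓ → 3525
job_id=41: ✓ → 3533
cpu_sum = 5264 + 1065 + 6158 + 4589 + 4639 + 6709 + 3642 + 3525 + 3533 = 39124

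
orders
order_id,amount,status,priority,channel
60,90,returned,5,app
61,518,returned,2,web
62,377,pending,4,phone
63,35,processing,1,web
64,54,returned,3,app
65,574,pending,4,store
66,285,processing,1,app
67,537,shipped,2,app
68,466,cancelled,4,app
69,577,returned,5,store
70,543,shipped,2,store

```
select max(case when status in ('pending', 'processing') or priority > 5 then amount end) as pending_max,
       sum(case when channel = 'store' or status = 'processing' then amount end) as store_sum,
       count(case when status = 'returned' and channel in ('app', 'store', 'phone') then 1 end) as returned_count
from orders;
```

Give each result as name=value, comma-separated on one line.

[pending_max: status in ('pending', 'processing') or priority > 5]
order_id=60: ✗
order_id=61: ✗
order_id=62: ✓ → 377
order_id=63: ✓ → 35
order_id=64: ✗
order_id=65: ✓ → 574
order_id=66: ✓ → 285
order_id=67: ✗
order_id=68: ✗
order_id=69: ✗
order_id=70: ✗
pending_max = MAX(377, 35, 574, 285) = 574
—
[store_sum: channel = 'store' or status = 'processing']
order_id=60: ✗
order_id=61: ✗
order_id=62: ✗
order_id=63: ✓ → 35
order_id=64: ✗
order_id=65: ✓ → 574
order_id=66: ✓ → 285
order_id=67: ✗
order_id=68: ✗
order_id=69: ✓ → 577
order_id=70: ✓ → 543
store_sum = 35 + 574 + 285 + 577 + 543 = 2014
—
[returned_count: status = 'returned' and channel in ('app', 'store', 'phone')]
order_id=60: ✓ → 1
order_id=61: ✗
order_id=62: ✗
order_id=63: ✗
order_id=64: ✓ → 1
order_id=65: ✗
order_id=66: ✗
order_id=67: ✗
order_id=68: ✗
order_id=69: ✓ → 1
order_id=70: ✗
returned_count = COUNT(1, 1, 1) = 3

pending_max=574, store_sum=2014, returned_count=3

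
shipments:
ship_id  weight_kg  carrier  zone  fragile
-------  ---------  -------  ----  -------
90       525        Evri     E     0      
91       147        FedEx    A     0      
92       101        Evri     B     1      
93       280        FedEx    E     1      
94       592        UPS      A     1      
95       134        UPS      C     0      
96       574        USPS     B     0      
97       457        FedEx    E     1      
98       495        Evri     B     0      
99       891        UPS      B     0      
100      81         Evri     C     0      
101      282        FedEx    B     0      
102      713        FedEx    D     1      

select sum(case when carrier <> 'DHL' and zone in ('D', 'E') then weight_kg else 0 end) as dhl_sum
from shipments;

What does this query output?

ship_id=90: ✓ → 525
ship_id=91: ✗
ship_id=92: ✗
ship_id=93: ✓ → 280
ship_id=94: ✗
ship_id=95: ✗
ship_id=96: ✗
ship_id=97: ✓ → 457
ship_id=98: ✗
ship_id=99: ✗
ship_id=100: ✗
ship_id=101: ✗
ship_id=102: ✓ → 713
dhl_sum = 525 + 280 + 457 + 713 = 1975

1975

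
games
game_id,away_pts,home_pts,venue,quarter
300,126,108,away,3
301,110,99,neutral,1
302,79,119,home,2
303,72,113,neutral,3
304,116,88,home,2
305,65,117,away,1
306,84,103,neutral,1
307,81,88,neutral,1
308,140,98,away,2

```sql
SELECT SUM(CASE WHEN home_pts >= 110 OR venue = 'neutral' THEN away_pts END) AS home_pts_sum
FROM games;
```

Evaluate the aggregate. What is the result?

491

game_id=300: ✗
game_id=301: ✓ → 110
game_id=302: ✓ → 79
game_id=303: ✓ → 72
game_id=304: ✗
game_id=305: ✓ → 65
game_id=306: ✓ → 84
game_id=307: ✓ → 81
game_id=308: ✗
home_pts_sum = 110 + 79 + 72 + 65 + 84 + 81 = 491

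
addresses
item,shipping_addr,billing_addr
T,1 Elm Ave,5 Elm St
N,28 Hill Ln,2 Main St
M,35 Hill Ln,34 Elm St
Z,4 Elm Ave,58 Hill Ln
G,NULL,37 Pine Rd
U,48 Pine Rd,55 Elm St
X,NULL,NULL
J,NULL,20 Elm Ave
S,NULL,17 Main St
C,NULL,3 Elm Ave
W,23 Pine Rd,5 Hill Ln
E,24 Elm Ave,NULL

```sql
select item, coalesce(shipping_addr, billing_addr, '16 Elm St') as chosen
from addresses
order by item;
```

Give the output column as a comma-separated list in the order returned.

item=C: shipping_addr=NULL, billing_addr=3 Elm Ave → 3 Elm Ave
item=E: shipping_addr=24 Elm Ave → 24 Elm Ave
item=G: shipping_addr=NULL, billing_addr=37 Pine Rd → 37 Pine Rd
item=J: shipping_addr=NULL, billing_addr=20 Elm Ave → 20 Elm Ave
item=M: shipping_addr=35 Hill Ln → 35 Hill Ln
item=N: shipping_addr=28 Hill Ln → 28 Hill Ln
item=S: shipping_addr=NULL, billing_addr=17 Main St → 17 Main St
item=T: shipping_addr=1 Elm Ave → 1 Elm Ave
item=U: shipping_addr=48 Pine Rd → 48 Pine Rd
item=W: shipping_addr=23 Pine Rd → 23 Pine Rd
item=X: shipping_addr=NULL, billing_addr=NULL, → literal 16 Elm St → 16 Elm St
item=Z: shipping_addr=4 Elm Ave → 4 Elm Ave

3 Elm Ave, 24 Elm Ave, 37 Pine Rd, 20 Elm Ave, 35 Hill Ln, 28 Hill Ln, 17 Main St, 1 Elm Ave, 48 Pine Rd, 23 Pine Rd, 16 Elm St, 4 Elm Ave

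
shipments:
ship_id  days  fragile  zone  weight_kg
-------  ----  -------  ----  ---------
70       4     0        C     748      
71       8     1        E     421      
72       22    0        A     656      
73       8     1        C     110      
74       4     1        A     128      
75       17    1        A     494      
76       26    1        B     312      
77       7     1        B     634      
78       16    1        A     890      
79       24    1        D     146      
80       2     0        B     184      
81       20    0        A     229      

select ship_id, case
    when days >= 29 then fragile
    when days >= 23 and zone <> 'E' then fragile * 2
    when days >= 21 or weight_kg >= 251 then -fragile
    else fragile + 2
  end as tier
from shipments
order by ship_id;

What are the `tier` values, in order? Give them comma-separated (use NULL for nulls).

ship_id=70: days >= 21 or weight_kg >= 251 → 0
ship_id=71: days >= 21 or weight_kg >= 251 → -1
ship_id=72: days >= 21 or weight_kg >= 251 → 0
ship_id=73: ELSE → 3
ship_id=74: ELSE → 3
ship_id=75: days >= 21 or weight_kg >= 251 → -1
ship_id=76: days >= 23 and zone <> 'E' → 2
ship_id=77: days >= 21 or weight_kg >= 251 → -1
ship_id=78: days >= 21 or weight_kg >= 251 → -1
ship_id=79: days >= 23 and zone <> 'E' → 2
ship_id=80: ELSE → 2
ship_id=81: ELSE → 2

0, -1, 0, 3, 3, -1, 2, -1, -1, 2, 2, 2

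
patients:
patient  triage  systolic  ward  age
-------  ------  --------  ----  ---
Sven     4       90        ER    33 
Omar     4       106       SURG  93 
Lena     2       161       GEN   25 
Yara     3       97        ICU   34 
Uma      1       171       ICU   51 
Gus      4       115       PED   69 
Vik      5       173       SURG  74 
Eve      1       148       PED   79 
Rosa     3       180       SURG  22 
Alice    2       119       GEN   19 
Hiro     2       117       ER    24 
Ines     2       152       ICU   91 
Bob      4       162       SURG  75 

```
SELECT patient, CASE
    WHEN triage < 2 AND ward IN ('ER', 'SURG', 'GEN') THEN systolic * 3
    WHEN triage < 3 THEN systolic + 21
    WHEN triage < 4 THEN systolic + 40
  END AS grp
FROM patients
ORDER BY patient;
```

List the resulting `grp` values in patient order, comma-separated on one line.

140, NULL, 169, NULL, 138, 173, 182, NULL, 220, NULL, 192, NULL, 137

patient=Alice: triage < 3 → 140
patient=Bob: (no match → NULL) → NULL
patient=Eve: triage < 3 → 169
patient=Gus: (no match → NULL) → NULL
patient=Hiro: triage < 3 → 138
patient=Ines: triage < 3 → 173
patient=Lena: triage < 3 → 182
patient=Omar: (no match → NULL) → NULL
patient=Rosa: triage < 4 → 220
patient=Sven: (no match → NULL) → NULL
patient=Uma: triage < 3 → 192
patient=Vik: (no match → NULL) → NULL
patient=Yara: triage < 4 → 137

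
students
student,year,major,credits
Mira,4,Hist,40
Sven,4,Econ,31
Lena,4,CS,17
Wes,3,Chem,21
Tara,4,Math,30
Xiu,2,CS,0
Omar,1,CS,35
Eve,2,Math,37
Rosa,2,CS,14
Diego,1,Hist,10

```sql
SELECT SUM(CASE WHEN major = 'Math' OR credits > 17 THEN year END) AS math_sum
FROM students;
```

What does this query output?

18

student=Mira: ✓ → 4
student=Sven: ✓ → 4
student=Lena: ✗
student=Wes: ✓ → 3
student=Tara: ✓ → 4
student=Xiu: ✗
student=Omar: ✓ → 1
student=Eve: ✓ → 2
student=Rosa: ✗
student=Diego: ✗
math_sum = 4 + 4 + 3 + 4 + 1 + 2 = 18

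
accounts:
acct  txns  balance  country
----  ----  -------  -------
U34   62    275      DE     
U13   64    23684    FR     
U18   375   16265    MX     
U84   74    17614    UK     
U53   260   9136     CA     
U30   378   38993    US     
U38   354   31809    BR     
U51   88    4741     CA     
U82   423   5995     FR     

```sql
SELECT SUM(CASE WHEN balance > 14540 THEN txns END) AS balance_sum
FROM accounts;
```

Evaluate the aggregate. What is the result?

1245

acct=U34: ✗
acct=U13: ✓ → 64
acct=U18: ✓ → 375
acct=U84: ✓ → 74
acct=U53: ✗
acct=U30: ✓ → 378
acct=U38: ✓ → 354
acct=U51: ✗
acct=U82: ✗
balance_sum = 64 + 375 + 74 + 378 + 354 = 1245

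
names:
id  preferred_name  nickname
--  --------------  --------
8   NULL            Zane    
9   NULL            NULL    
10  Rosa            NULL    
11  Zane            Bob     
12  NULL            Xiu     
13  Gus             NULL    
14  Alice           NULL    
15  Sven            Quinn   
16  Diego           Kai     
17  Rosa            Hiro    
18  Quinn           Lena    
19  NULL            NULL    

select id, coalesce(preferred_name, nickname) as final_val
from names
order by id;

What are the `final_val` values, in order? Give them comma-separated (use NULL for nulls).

Zane, NULL, Rosa, Zane, Xiu, Gus, Alice, Sven, Diego, Rosa, Quinn, NULL

id=8: preferred_name=NULL, nickname=Zane → Zane
id=9: preferred_name=NULL, nickname=NULL (all NULL) → NULL
id=10: preferred_name=Rosa → Rosa
id=11: preferred_name=Zane → Zane
id=12: preferred_name=NULL, nickname=Xiu → Xiu
id=13: preferred_name=Gus → Gus
id=14: preferred_name=Alice → Alice
id=15: preferred_name=Sven → Sven
id=16: preferred_name=Diego → Diego
id=17: preferred_name=Rosa → Rosa
id=18: preferred_name=Quinn → Quinn
id=19: preferred_name=NULL, nickname=NULL (all NULL) → NULL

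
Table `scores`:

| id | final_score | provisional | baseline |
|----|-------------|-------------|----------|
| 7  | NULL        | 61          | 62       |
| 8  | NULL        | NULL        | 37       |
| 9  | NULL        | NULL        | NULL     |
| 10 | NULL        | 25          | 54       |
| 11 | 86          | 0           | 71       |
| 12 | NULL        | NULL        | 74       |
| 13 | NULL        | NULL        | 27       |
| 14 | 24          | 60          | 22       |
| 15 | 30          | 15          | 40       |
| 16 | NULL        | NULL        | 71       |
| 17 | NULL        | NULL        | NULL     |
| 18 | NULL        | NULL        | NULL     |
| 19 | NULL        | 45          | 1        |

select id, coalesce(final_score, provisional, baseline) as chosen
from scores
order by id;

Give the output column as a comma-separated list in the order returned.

id=7: final_score=NULL, provisional=61 → 61
id=8: final_score=NULL, provisional=NULL, baseline=37 → 37
id=9: final_score=NULL, provisional=NULL, baseline=NULL (all NULL) → NULL
id=10: final_score=NULL, provisional=25 → 25
id=11: final_score=86 → 86
id=12: final_score=NULL, provisional=NULL, baseline=74 → 74
id=13: final_score=NULL, provisional=NULL, baseline=27 → 27
id=14: final_score=24 → 24
id=15: final_score=30 → 30
id=16: final_score=NULL, provisional=NULL, baseline=71 → 71
id=17: final_score=NULL, provisional=NULL, baseline=NULL (all NULL) → NULL
id=18: final_score=NULL, provisional=NULL, baseline=NULL (all NULL) → NULL
id=19: final_score=NULL, provisional=45 → 45

61, 37, NULL, 25, 86, 74, 27, 24, 30, 71, NULL, NULL, 45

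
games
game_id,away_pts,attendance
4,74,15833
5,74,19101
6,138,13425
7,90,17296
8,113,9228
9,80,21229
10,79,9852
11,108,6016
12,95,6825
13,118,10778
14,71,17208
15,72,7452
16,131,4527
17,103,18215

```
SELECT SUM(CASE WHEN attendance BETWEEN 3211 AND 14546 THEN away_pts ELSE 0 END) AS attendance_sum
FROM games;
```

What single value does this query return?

game_id=4: ✗
game_id=5: ✗
game_id=6: ✓ → 138
game_id=7: ✗
game_id=8: ✓ → 113
game_id=9: ✗
game_id=10: ✓ → 79
game_id=11: ✓ → 108
game_id=12: ✓ → 95
game_id=13: ✓ → 118
game_id=14: ✗
game_id=15: ✓ → 72
game_id=16: ✓ → 131
game_id=17: ✗
attendance_sum = 138 + 113 + 79 + 108 + 95 + 118 + 72 + 131 = 854

854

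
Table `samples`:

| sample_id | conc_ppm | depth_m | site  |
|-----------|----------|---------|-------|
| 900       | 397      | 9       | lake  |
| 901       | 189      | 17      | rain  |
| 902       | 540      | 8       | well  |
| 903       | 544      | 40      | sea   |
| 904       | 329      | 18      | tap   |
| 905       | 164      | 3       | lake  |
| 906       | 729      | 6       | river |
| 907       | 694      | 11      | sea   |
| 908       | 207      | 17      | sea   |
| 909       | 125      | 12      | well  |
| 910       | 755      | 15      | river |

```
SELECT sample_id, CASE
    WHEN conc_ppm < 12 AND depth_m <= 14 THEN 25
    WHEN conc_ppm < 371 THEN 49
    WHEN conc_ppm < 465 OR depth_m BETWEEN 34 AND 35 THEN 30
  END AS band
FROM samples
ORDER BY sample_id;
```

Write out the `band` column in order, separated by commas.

sample_id=900: conc_ppm < 465 OR depth_m BETWEEN 34 AND 35 → 30
sample_id=901: conc_ppm < 371 → 49
sample_id=902: (no match → NULL) → NULL
sample_id=903: (no match → NULL) → NULL
sample_id=904: conc_ppm < 371 → 49
sample_id=905: conc_ppm < 371 → 49
sample_id=906: (no match → NULL) → NULL
sample_id=907: (no match → NULL) → NULL
sample_id=908: conc_ppm < 371 → 49
sample_id=909: conc_ppm < 371 → 49
sample_id=910: (no match → NULL) → NULL

30, 49, NULL, NULL, 49, 49, NULL, NULL, 49, 49, NULL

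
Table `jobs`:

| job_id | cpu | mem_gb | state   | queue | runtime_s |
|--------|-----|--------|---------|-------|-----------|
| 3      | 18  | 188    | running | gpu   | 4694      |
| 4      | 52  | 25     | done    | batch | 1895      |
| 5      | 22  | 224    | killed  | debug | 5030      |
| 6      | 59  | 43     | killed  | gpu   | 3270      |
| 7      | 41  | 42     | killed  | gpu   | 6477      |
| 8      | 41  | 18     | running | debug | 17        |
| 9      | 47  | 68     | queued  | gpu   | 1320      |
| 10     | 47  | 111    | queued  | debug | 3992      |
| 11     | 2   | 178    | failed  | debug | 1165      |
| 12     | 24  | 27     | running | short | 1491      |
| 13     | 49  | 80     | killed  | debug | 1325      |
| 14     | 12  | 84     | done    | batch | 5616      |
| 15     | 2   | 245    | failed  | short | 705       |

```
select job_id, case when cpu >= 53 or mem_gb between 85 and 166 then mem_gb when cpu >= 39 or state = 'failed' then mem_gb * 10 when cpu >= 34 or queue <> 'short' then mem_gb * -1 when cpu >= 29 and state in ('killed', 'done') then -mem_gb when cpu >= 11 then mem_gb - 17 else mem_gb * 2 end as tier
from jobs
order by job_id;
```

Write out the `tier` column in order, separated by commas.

job_id=3: cpu >= 34 or queue <> 'short' → -188
job_id=4: cpu >= 39 or state = 'failed' → 250
job_id=5: cpu >= 34 or queue <> 'short' → -224
job_id=6: cpu >= 53 or mem_gb between 85 and 166 → 43
job_id=7: cpu >= 39 or state = 'failed' → 420
job_id=8: cpu >= 39 or state = 'failed' → 180
job_id=9: cpu >= 39 or state = 'failed' → 680
job_id=10: cpu >= 53 or mem_gb between 85 and 166 → 111
job_id=11: cpu >= 39 or state = 'failed' → 1780
job_id=12: cpu >= 11 → 10
job_id=13: cpu >= 39 or state = 'failed' → 800
job_id=14: cpu >= 34 or queue <> 'short' → -84
job_id=15: cpu >= 39 or state = 'failed' → 2450

-188, 250, -224, 43, 420, 180, 680, 111, 1780, 10, 800, -84, 2450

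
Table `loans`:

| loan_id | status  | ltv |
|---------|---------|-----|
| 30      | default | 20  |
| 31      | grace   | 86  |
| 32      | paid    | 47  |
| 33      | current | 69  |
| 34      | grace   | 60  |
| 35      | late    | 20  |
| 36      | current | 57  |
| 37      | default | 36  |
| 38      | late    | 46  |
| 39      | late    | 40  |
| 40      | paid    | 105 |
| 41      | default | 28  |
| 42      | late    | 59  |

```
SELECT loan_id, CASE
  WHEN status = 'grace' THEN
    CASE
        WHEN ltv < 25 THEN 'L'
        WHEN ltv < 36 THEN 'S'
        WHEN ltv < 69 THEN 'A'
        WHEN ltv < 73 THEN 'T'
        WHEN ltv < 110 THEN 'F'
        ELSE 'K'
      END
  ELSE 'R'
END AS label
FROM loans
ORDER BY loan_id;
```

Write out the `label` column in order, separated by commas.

R, F, R, R, A, R, R, R, R, R, R, R, R

loan_id=30: status='default' → outer ELSE → R
loan_id=31: status='grace' → inner[ltv < 110] → F
loan_id=32: status='paid' → outer ELSE → R
loan_id=33: status='current' → outer ELSE → R
loan_id=34: status='grace' → inner[ltv < 69] → A
loan_id=35: status='late' → outer ELSE → R
loan_id=36: status='current' → outer ELSE → R
loan_id=37: status='default' → outer ELSE → R
loan_id=38: status='late' → outer ELSE → R
loan_id=39: status='late' → outer ELSE → R
loan_id=40: status='paid' → outer ELSE → R
loan_id=41: status='default' → outer ELSE → R
loan_id=42: status='late' → outer ELSE → R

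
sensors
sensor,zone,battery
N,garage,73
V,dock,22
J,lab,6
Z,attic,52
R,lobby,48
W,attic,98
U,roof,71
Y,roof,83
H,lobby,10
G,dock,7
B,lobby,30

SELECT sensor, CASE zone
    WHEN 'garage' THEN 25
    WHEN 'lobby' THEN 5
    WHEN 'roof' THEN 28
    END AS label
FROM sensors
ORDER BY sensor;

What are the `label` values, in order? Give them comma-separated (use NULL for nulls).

5, NULL, 5, NULL, 25, 5, 28, NULL, NULL, 28, NULL

sensor=B: zone='lobby' → 5
sensor=G: (no match → NULL) → NULL
sensor=H: zone='lobby' → 5
sensor=J: (no match → NULL) → NULL
sensor=N: zone='garage' → 25
sensor=R: zone='lobby' → 5
sensor=U: zone='roof' → 28
sensor=V: (no match → NULL) → NULL
sensor=W: (no match → NULL) → NULL
sensor=Y: zone='roof' → 28
sensor=Z: (no match → NULL) → NULL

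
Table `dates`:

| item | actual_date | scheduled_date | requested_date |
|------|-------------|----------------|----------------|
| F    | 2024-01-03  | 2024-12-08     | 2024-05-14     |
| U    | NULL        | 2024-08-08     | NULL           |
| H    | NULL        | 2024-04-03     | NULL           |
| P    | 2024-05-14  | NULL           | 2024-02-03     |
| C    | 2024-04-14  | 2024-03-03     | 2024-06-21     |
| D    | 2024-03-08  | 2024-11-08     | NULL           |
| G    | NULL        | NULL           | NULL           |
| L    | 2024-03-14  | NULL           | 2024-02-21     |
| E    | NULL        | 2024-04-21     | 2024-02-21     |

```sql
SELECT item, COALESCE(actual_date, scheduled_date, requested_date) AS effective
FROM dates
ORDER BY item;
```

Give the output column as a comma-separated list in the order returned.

2024-04-14, 2024-03-08, 2024-04-21, 2024-01-03, NULL, 2024-04-03, 2024-03-14, 2024-05-14, 2024-08-08

item=C: actual_date=2024-04-14 → 2024-04-14
item=D: actual_date=2024-03-08 → 2024-03-08
item=E: actual_date=NULL, scheduled_date=2024-04-21 → 2024-04-21
item=F: actual_date=2024-01-03 → 2024-01-03
item=G: actual_date=NULL, scheduled_date=NULL, requested_date=NULL (all NULL) → NULL
item=H: actual_date=NULL, scheduled_date=2024-04-03 → 2024-04-03
item=L: actual_date=2024-03-14 → 2024-03-14
item=P: actual_date=2024-05-14 → 2024-05-14
item=U: actual_date=NULL, scheduled_date=2024-08-08 → 2024-08-08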